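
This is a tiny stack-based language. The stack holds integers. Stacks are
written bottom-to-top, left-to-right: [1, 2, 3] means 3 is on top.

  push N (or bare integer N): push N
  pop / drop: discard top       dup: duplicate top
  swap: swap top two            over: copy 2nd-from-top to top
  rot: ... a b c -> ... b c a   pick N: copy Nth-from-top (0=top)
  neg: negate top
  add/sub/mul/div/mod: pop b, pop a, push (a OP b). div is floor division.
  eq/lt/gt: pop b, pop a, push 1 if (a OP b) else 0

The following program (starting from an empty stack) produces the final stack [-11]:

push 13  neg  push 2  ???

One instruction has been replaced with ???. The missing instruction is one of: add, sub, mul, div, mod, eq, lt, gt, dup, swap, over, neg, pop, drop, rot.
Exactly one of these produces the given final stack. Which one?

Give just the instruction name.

Stack before ???: [-13, 2]
Stack after ???:  [-11]
The instruction that transforms [-13, 2] -> [-11] is: add

Answer: add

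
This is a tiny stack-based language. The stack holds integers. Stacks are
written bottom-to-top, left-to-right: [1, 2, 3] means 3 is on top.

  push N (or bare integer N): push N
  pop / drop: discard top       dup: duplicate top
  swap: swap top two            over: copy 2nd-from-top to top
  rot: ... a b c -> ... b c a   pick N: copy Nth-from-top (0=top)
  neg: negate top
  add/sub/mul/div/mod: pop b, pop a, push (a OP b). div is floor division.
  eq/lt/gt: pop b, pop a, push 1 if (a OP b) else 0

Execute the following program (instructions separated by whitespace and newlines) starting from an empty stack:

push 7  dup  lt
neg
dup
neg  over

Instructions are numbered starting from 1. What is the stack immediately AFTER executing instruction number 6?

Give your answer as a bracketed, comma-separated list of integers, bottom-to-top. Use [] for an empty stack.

Step 1 ('push 7'): [7]
Step 2 ('dup'): [7, 7]
Step 3 ('lt'): [0]
Step 4 ('neg'): [0]
Step 5 ('dup'): [0, 0]
Step 6 ('neg'): [0, 0]

Answer: [0, 0]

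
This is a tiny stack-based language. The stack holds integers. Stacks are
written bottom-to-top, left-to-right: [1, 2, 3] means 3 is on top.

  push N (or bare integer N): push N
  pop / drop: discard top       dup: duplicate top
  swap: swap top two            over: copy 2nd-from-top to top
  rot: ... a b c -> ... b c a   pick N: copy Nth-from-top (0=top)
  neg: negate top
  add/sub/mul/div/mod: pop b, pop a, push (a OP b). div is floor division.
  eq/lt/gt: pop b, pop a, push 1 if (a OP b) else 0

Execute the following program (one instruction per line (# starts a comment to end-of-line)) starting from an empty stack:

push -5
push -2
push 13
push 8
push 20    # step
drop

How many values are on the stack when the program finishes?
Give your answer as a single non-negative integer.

After 'push -5': stack = [-5] (depth 1)
After 'push -2': stack = [-5, -2] (depth 2)
After 'push 13': stack = [-5, -2, 13] (depth 3)
After 'push 8': stack = [-5, -2, 13, 8] (depth 4)
After 'push 20': stack = [-5, -2, 13, 8, 20] (depth 5)
After 'drop': stack = [-5, -2, 13, 8] (depth 4)

Answer: 4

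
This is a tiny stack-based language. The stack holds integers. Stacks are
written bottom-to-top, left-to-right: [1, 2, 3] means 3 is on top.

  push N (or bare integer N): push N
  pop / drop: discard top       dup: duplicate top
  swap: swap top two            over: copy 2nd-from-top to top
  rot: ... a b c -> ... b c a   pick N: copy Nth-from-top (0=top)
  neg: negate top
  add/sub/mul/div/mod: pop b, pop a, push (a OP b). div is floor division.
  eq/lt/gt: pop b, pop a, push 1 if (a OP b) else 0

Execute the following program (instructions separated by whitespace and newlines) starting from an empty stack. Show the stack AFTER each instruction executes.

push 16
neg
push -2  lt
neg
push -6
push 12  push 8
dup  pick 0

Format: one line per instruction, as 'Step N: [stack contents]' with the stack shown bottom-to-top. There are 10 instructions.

Step 1: [16]
Step 2: [-16]
Step 3: [-16, -2]
Step 4: [1]
Step 5: [-1]
Step 6: [-1, -6]
Step 7: [-1, -6, 12]
Step 8: [-1, -6, 12, 8]
Step 9: [-1, -6, 12, 8, 8]
Step 10: [-1, -6, 12, 8, 8, 8]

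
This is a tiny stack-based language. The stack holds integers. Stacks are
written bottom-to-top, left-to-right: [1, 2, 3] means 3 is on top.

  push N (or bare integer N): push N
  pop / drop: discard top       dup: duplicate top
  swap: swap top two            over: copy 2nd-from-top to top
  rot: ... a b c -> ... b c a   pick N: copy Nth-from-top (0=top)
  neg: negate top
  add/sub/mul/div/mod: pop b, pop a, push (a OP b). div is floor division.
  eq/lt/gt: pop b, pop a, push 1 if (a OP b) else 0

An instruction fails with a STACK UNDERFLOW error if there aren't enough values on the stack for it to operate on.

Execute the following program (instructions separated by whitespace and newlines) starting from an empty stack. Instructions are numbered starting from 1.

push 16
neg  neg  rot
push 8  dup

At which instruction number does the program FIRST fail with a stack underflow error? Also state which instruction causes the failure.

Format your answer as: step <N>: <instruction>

Answer: step 4: rot

Derivation:
Step 1 ('push 16'): stack = [16], depth = 1
Step 2 ('neg'): stack = [-16], depth = 1
Step 3 ('neg'): stack = [16], depth = 1
Step 4 ('rot'): needs 3 value(s) but depth is 1 — STACK UNDERFLOW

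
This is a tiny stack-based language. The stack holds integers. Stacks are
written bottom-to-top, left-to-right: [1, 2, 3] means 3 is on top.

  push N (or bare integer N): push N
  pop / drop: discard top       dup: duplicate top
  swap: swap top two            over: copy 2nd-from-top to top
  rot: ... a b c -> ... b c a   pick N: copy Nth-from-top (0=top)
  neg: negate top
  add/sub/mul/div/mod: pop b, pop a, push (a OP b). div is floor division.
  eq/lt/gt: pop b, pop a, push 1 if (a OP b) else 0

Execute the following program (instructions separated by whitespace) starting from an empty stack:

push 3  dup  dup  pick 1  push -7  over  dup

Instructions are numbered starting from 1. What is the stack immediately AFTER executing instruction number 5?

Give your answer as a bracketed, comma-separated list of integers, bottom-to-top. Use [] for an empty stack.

Step 1 ('push 3'): [3]
Step 2 ('dup'): [3, 3]
Step 3 ('dup'): [3, 3, 3]
Step 4 ('pick 1'): [3, 3, 3, 3]
Step 5 ('push -7'): [3, 3, 3, 3, -7]

Answer: [3, 3, 3, 3, -7]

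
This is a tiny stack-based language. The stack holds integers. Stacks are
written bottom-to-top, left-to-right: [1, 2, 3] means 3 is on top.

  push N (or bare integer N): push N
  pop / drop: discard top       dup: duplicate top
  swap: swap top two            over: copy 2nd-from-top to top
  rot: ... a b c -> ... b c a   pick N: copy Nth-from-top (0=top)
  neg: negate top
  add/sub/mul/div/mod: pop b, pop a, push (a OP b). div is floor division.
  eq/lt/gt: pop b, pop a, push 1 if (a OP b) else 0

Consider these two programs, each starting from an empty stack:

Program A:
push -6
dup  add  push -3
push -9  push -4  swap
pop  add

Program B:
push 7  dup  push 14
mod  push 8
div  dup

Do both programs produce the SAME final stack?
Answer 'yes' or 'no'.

Program A trace:
  After 'push -6': [-6]
  After 'dup': [-6, -6]
  After 'add': [-12]
  After 'push -3': [-12, -3]
  After 'push -9': [-12, -3, -9]
  After 'push -4': [-12, -3, -9, -4]
  After 'swap': [-12, -3, -4, -9]
  After 'pop': [-12, -3, -4]
  After 'add': [-12, -7]
Program A final stack: [-12, -7]

Program B trace:
  After 'push 7': [7]
  After 'dup': [7, 7]
  After 'push 14': [7, 7, 14]
  After 'mod': [7, 7]
  After 'push 8': [7, 7, 8]
  After 'div': [7, 0]
  After 'dup': [7, 0, 0]
Program B final stack: [7, 0, 0]
Same: no

Answer: no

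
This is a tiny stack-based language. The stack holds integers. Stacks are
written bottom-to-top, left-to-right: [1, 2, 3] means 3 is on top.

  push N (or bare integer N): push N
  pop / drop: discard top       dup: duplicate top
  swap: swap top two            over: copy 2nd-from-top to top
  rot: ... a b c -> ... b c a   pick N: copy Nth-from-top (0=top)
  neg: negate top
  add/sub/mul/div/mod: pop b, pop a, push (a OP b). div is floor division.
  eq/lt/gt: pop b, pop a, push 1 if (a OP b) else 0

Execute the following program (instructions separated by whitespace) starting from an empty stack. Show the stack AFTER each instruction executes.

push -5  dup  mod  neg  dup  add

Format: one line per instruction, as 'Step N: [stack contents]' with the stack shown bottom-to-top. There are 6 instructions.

Step 1: [-5]
Step 2: [-5, -5]
Step 3: [0]
Step 4: [0]
Step 5: [0, 0]
Step 6: [0]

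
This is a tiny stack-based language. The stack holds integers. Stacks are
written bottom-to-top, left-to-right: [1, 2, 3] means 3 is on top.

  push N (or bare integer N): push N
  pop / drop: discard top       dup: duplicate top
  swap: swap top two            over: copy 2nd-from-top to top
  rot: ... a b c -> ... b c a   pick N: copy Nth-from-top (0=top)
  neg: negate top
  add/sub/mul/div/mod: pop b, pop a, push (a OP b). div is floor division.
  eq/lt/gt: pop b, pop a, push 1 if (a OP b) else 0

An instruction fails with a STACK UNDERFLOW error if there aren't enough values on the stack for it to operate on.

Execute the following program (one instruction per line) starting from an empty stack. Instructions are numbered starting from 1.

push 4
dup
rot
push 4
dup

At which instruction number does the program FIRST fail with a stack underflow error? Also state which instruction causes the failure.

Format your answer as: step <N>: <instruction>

Step 1 ('push 4'): stack = [4], depth = 1
Step 2 ('dup'): stack = [4, 4], depth = 2
Step 3 ('rot'): needs 3 value(s) but depth is 2 — STACK UNDERFLOW

Answer: step 3: rot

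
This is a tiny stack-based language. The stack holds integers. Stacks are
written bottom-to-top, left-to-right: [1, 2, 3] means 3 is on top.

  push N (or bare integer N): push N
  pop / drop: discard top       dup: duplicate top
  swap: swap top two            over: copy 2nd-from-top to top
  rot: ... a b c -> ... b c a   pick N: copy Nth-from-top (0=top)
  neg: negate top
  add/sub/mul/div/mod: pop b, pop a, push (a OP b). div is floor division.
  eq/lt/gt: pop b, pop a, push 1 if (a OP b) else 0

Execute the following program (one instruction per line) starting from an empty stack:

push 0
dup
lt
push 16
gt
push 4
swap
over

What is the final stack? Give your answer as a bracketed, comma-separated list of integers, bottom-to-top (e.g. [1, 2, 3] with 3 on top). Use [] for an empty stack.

Answer: [4, 0, 4]

Derivation:
After 'push 0': [0]
After 'dup': [0, 0]
After 'lt': [0]
After 'push 16': [0, 16]
After 'gt': [0]
After 'push 4': [0, 4]
After 'swap': [4, 0]
After 'over': [4, 0, 4]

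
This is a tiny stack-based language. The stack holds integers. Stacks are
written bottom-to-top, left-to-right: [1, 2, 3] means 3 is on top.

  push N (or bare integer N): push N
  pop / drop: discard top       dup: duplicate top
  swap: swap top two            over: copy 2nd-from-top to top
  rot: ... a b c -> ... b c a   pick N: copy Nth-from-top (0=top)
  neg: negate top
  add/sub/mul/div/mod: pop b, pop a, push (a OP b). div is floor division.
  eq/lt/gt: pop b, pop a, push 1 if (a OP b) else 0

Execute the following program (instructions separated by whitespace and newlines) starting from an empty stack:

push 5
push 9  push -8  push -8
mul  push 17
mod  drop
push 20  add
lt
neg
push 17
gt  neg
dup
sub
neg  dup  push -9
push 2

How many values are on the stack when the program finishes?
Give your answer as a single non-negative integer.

After 'push 5': stack = [5] (depth 1)
After 'push 9': stack = [5, 9] (depth 2)
After 'push -8': stack = [5, 9, -8] (depth 3)
After 'push -8': stack = [5, 9, -8, -8] (depth 4)
After 'mul': stack = [5, 9, 64] (depth 3)
After 'push 17': stack = [5, 9, 64, 17] (depth 4)
After 'mod': stack = [5, 9, 13] (depth 3)
After 'drop': stack = [5, 9] (depth 2)
After 'push 20': stack = [5, 9, 20] (depth 3)
After 'add': stack = [5, 29] (depth 2)
  ...
After 'neg': stack = [-1] (depth 1)
After 'push 17': stack = [-1, 17] (depth 2)
After 'gt': stack = [0] (depth 1)
After 'neg': stack = [0] (depth 1)
After 'dup': stack = [0, 0] (depth 2)
After 'sub': stack = [0] (depth 1)
After 'neg': stack = [0] (depth 1)
After 'dup': stack = [0, 0] (depth 2)
After 'push -9': stack = [0, 0, -9] (depth 3)
After 'push 2': stack = [0, 0, -9, 2] (depth 4)

Answer: 4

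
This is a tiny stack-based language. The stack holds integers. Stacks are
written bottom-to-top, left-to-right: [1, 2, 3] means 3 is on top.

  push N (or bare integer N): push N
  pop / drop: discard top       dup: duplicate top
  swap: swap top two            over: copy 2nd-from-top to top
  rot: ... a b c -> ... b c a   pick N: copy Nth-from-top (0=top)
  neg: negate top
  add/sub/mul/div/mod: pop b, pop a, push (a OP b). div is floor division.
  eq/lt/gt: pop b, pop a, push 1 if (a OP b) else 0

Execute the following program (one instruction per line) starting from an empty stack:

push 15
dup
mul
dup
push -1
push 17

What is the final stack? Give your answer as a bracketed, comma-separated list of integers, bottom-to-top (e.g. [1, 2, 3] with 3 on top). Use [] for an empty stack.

Answer: [225, 225, -1, 17]

Derivation:
After 'push 15': [15]
After 'dup': [15, 15]
After 'mul': [225]
After 'dup': [225, 225]
After 'push -1': [225, 225, -1]
After 'push 17': [225, 225, -1, 17]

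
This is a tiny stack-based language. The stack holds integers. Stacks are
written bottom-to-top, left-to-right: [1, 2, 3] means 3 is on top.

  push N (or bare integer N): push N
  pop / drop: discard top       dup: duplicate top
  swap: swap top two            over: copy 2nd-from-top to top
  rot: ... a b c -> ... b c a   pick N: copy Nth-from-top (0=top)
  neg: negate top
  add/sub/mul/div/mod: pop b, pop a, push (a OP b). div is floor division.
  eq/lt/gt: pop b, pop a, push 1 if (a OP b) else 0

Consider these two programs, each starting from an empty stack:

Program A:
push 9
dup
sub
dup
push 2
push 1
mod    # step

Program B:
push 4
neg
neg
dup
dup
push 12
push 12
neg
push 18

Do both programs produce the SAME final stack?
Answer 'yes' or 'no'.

Answer: no

Derivation:
Program A trace:
  After 'push 9': [9]
  After 'dup': [9, 9]
  After 'sub': [0]
  After 'dup': [0, 0]
  After 'push 2': [0, 0, 2]
  After 'push 1': [0, 0, 2, 1]
  After 'mod': [0, 0, 0]
Program A final stack: [0, 0, 0]

Program B trace:
  After 'push 4': [4]
  After 'neg': [-4]
  After 'neg': [4]
  After 'dup': [4, 4]
  After 'dup': [4, 4, 4]
  After 'push 12': [4, 4, 4, 12]
  After 'push 12': [4, 4, 4, 12, 12]
  After 'neg': [4, 4, 4, 12, -12]
  After 'push 18': [4, 4, 4, 12, -12, 18]
Program B final stack: [4, 4, 4, 12, -12, 18]
Same: no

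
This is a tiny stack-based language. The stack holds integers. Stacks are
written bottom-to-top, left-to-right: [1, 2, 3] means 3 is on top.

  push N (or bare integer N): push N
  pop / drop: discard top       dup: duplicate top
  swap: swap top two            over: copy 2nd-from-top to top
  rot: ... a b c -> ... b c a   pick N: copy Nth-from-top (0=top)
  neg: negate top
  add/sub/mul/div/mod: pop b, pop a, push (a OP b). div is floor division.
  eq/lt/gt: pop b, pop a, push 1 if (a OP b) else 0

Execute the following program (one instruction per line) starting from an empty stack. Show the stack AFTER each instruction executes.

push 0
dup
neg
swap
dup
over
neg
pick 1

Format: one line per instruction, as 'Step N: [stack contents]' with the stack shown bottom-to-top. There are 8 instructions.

Step 1: [0]
Step 2: [0, 0]
Step 3: [0, 0]
Step 4: [0, 0]
Step 5: [0, 0, 0]
Step 6: [0, 0, 0, 0]
Step 7: [0, 0, 0, 0]
Step 8: [0, 0, 0, 0, 0]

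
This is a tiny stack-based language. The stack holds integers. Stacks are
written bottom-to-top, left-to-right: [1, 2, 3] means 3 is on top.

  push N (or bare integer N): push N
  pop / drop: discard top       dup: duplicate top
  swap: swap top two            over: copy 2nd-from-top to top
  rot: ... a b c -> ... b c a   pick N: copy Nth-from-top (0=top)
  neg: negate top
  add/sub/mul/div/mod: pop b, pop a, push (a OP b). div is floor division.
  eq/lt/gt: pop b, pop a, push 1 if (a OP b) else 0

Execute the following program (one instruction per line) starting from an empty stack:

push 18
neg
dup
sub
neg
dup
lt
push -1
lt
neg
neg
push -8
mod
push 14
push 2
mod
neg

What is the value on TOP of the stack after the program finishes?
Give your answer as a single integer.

Answer: 0

Derivation:
After 'push 18': [18]
After 'neg': [-18]
After 'dup': [-18, -18]
After 'sub': [0]
After 'neg': [0]
After 'dup': [0, 0]
After 'lt': [0]
After 'push -1': [0, -1]
After 'lt': [0]
After 'neg': [0]
After 'neg': [0]
After 'push -8': [0, -8]
After 'mod': [0]
After 'push 14': [0, 14]
After 'push 2': [0, 14, 2]
After 'mod': [0, 0]
After 'neg': [0, 0]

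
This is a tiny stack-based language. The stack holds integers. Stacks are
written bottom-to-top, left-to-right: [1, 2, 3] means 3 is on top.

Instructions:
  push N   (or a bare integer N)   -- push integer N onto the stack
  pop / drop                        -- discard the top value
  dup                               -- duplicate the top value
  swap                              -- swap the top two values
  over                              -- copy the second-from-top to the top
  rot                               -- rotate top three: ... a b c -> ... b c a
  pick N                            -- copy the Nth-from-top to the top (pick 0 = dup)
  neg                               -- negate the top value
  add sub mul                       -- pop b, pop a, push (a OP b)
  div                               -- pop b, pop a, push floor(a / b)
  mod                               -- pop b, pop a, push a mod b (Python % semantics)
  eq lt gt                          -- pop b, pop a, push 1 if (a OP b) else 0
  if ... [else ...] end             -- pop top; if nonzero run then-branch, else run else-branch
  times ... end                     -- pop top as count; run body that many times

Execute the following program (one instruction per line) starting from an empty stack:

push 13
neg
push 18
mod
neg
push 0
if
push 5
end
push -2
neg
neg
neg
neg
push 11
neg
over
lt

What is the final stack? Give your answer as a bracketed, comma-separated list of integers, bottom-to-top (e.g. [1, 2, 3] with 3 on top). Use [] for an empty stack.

After 'push 13': [13]
After 'neg': [-13]
After 'push 18': [-13, 18]
After 'mod': [5]
After 'neg': [-5]
After 'push 0': [-5, 0]
After 'if': [-5]
After 'push -2': [-5, -2]
After 'neg': [-5, 2]
After 'neg': [-5, -2]
After 'neg': [-5, 2]
After 'neg': [-5, -2]
After 'push 11': [-5, -2, 11]
After 'neg': [-5, -2, -11]
After 'over': [-5, -2, -11, -2]
After 'lt': [-5, -2, 1]

Answer: [-5, -2, 1]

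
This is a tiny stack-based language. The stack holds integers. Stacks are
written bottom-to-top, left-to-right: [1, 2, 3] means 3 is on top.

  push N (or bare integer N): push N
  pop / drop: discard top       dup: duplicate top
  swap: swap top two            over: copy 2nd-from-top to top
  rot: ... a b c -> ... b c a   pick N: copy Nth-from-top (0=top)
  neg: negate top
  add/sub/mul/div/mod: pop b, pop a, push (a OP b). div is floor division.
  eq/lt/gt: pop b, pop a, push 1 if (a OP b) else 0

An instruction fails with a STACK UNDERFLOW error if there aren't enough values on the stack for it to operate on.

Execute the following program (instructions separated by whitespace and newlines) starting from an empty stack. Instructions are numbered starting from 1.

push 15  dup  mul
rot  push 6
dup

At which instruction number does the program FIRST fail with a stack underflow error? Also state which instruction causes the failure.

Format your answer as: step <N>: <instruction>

Answer: step 4: rot

Derivation:
Step 1 ('push 15'): stack = [15], depth = 1
Step 2 ('dup'): stack = [15, 15], depth = 2
Step 3 ('mul'): stack = [225], depth = 1
Step 4 ('rot'): needs 3 value(s) but depth is 1 — STACK UNDERFLOW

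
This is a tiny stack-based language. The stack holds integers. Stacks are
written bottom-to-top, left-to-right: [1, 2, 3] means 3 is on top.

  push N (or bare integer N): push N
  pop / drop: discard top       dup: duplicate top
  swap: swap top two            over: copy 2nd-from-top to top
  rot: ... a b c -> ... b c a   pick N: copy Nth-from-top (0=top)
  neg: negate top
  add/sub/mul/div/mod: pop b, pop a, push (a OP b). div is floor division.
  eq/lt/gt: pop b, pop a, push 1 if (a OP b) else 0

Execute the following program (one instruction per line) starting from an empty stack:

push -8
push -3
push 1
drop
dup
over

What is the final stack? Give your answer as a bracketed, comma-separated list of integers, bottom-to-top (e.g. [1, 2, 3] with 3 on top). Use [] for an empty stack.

Answer: [-8, -3, -3, -3]

Derivation:
After 'push -8': [-8]
After 'push -3': [-8, -3]
After 'push 1': [-8, -3, 1]
After 'drop': [-8, -3]
After 'dup': [-8, -3, -3]
After 'over': [-8, -3, -3, -3]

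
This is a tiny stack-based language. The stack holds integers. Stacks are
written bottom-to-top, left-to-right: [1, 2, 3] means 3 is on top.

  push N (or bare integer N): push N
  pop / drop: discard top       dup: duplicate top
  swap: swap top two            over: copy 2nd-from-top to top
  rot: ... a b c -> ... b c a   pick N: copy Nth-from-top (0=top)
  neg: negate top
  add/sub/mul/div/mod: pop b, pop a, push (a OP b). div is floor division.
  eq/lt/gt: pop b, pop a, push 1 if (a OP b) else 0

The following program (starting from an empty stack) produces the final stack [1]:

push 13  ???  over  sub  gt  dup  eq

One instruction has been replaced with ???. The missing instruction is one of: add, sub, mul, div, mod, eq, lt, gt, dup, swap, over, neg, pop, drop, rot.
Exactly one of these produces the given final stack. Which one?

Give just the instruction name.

Stack before ???: [13]
Stack after ???:  [13, 13]
The instruction that transforms [13] -> [13, 13] is: dup

Answer: dup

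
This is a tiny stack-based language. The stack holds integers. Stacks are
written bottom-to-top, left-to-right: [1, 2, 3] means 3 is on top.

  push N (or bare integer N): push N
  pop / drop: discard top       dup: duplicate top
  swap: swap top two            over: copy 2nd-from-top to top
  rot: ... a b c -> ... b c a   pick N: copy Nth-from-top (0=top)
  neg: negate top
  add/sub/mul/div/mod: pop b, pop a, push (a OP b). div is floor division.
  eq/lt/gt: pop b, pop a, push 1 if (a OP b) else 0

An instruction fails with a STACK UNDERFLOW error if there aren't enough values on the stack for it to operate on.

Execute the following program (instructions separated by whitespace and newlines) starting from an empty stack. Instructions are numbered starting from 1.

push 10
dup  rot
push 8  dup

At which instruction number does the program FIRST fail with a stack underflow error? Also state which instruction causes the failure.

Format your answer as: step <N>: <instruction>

Step 1 ('push 10'): stack = [10], depth = 1
Step 2 ('dup'): stack = [10, 10], depth = 2
Step 3 ('rot'): needs 3 value(s) but depth is 2 — STACK UNDERFLOW

Answer: step 3: rot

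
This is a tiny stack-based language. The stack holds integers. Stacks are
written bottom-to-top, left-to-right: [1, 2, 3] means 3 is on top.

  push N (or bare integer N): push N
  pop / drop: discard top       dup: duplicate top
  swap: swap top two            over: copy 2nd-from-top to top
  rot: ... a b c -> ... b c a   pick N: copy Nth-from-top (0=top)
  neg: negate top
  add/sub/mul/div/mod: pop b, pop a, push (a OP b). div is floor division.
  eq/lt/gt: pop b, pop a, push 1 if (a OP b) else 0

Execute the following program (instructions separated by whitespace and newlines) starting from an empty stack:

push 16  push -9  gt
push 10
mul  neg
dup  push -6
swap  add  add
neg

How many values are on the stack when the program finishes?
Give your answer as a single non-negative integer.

Answer: 1

Derivation:
After 'push 16': stack = [16] (depth 1)
After 'push -9': stack = [16, -9] (depth 2)
After 'gt': stack = [1] (depth 1)
After 'push 10': stack = [1, 10] (depth 2)
After 'mul': stack = [10] (depth 1)
After 'neg': stack = [-10] (depth 1)
After 'dup': stack = [-10, -10] (depth 2)
After 'push -6': stack = [-10, -10, -6] (depth 3)
After 'swap': stack = [-10, -6, -10] (depth 3)
After 'add': stack = [-10, -16] (depth 2)
After 'add': stack = [-26] (depth 1)
After 'neg': stack = [26] (depth 1)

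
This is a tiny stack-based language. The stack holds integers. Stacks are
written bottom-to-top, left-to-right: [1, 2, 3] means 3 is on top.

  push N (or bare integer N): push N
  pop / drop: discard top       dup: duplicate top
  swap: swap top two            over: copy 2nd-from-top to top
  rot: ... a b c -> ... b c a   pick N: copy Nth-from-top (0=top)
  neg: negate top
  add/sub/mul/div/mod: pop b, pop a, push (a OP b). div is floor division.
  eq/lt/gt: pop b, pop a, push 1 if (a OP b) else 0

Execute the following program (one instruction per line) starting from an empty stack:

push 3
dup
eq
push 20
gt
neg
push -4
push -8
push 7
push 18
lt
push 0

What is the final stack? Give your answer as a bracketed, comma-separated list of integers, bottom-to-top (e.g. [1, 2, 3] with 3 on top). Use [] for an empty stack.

After 'push 3': [3]
After 'dup': [3, 3]
After 'eq': [1]
After 'push 20': [1, 20]
After 'gt': [0]
After 'neg': [0]
After 'push -4': [0, -4]
After 'push -8': [0, -4, -8]
After 'push 7': [0, -4, -8, 7]
After 'push 18': [0, -4, -8, 7, 18]
After 'lt': [0, -4, -8, 1]
After 'push 0': [0, -4, -8, 1, 0]

Answer: [0, -4, -8, 1, 0]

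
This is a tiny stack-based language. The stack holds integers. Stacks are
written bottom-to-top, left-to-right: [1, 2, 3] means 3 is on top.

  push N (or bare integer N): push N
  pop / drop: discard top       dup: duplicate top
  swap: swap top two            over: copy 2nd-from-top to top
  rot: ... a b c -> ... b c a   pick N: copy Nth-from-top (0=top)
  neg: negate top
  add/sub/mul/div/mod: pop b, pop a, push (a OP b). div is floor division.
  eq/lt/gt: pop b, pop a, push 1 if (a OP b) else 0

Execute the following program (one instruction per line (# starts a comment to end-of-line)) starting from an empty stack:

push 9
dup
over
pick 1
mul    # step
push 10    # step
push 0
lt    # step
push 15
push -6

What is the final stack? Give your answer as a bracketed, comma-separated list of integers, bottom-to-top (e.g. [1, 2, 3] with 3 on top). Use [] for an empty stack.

After 'push 9': [9]
After 'dup': [9, 9]
After 'over': [9, 9, 9]
After 'pick 1': [9, 9, 9, 9]
After 'mul': [9, 9, 81]
After 'push 10': [9, 9, 81, 10]
After 'push 0': [9, 9, 81, 10, 0]
After 'lt': [9, 9, 81, 0]
After 'push 15': [9, 9, 81, 0, 15]
After 'push -6': [9, 9, 81, 0, 15, -6]

Answer: [9, 9, 81, 0, 15, -6]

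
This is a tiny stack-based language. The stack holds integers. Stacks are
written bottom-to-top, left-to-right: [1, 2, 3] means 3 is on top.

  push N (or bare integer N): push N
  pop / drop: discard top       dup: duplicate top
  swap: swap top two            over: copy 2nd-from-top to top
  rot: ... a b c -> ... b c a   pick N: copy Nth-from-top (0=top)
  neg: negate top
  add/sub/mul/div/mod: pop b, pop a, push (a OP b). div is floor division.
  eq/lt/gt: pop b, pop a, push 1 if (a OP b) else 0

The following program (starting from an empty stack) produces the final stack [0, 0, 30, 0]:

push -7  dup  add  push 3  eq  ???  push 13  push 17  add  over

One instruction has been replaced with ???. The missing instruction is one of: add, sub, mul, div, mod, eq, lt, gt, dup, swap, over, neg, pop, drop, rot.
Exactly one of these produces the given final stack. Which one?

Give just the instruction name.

Answer: dup

Derivation:
Stack before ???: [0]
Stack after ???:  [0, 0]
The instruction that transforms [0] -> [0, 0] is: dup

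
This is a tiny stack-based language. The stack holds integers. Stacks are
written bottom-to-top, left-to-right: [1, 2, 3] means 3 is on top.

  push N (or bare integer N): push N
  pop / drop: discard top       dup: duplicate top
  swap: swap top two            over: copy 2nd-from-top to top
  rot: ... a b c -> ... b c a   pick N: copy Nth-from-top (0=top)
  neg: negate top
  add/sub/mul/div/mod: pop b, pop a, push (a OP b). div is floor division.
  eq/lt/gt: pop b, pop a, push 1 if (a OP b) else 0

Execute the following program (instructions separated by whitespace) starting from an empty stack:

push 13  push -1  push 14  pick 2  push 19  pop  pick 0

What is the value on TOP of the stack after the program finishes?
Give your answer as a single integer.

After 'push 13': [13]
After 'push -1': [13, -1]
After 'push 14': [13, -1, 14]
After 'pick 2': [13, -1, 14, 13]
After 'push 19': [13, -1, 14, 13, 19]
After 'pop': [13, -1, 14, 13]
After 'pick 0': [13, -1, 14, 13, 13]

Answer: 13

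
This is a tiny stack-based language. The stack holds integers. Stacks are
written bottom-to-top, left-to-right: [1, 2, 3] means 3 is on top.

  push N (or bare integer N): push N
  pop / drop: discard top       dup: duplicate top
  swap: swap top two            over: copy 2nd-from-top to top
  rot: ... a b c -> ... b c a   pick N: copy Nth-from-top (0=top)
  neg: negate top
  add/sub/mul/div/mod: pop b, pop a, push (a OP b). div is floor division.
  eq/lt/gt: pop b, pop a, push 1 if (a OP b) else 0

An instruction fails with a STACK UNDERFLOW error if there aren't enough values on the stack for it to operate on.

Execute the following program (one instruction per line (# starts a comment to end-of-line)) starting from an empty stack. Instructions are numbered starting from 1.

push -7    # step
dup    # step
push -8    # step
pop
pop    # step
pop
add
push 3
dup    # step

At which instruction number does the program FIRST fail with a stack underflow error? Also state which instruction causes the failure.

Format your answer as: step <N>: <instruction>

Step 1 ('push -7'): stack = [-7], depth = 1
Step 2 ('dup'): stack = [-7, -7], depth = 2
Step 3 ('push -8'): stack = [-7, -7, -8], depth = 3
Step 4 ('pop'): stack = [-7, -7], depth = 2
Step 5 ('pop'): stack = [-7], depth = 1
Step 6 ('pop'): stack = [], depth = 0
Step 7 ('add'): needs 2 value(s) but depth is 0 — STACK UNDERFLOW

Answer: step 7: add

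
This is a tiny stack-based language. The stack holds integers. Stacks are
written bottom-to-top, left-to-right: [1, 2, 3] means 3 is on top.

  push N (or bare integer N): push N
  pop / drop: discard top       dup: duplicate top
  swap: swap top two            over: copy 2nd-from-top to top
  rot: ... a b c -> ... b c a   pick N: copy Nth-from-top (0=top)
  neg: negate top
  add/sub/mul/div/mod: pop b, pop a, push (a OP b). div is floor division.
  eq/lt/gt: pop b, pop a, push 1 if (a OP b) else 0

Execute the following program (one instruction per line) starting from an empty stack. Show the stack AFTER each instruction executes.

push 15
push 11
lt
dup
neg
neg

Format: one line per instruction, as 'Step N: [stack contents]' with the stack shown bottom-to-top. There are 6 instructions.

Step 1: [15]
Step 2: [15, 11]
Step 3: [0]
Step 4: [0, 0]
Step 5: [0, 0]
Step 6: [0, 0]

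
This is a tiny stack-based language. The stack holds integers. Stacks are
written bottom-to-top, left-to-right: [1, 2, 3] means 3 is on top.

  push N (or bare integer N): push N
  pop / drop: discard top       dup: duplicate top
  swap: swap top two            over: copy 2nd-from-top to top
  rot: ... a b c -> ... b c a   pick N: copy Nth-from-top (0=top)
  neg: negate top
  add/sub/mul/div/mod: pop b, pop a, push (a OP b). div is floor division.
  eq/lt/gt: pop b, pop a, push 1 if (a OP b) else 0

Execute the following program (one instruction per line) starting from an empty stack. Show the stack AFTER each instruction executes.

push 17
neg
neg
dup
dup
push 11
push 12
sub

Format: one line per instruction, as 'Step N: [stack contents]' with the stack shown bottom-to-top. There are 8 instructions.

Step 1: [17]
Step 2: [-17]
Step 3: [17]
Step 4: [17, 17]
Step 5: [17, 17, 17]
Step 6: [17, 17, 17, 11]
Step 7: [17, 17, 17, 11, 12]
Step 8: [17, 17, 17, -1]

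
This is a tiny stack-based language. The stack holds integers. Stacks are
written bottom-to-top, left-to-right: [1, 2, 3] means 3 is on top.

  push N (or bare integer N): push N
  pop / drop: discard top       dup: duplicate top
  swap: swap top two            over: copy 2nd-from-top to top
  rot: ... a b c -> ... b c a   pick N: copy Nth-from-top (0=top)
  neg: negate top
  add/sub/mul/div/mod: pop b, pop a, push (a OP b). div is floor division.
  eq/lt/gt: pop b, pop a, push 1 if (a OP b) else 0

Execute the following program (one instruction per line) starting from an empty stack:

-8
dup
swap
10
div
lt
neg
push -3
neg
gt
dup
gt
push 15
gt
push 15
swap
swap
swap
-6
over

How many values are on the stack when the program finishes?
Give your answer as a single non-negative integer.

Answer: 4

Derivation:
After 'push -8': stack = [-8] (depth 1)
After 'dup': stack = [-8, -8] (depth 2)
After 'swap': stack = [-8, -8] (depth 2)
After 'push 10': stack = [-8, -8, 10] (depth 3)
After 'div': stack = [-8, -1] (depth 2)
After 'lt': stack = [1] (depth 1)
After 'neg': stack = [-1] (depth 1)
After 'push -3': stack = [-1, -3] (depth 2)
After 'neg': stack = [-1, 3] (depth 2)
After 'gt': stack = [0] (depth 1)
After 'dup': stack = [0, 0] (depth 2)
After 'gt': stack = [0] (depth 1)
After 'push 15': stack = [0, 15] (depth 2)
After 'gt': stack = [0] (depth 1)
After 'push 15': stack = [0, 15] (depth 2)
After 'swap': stack = [15, 0] (depth 2)
After 'swap': stack = [0, 15] (depth 2)
After 'swap': stack = [15, 0] (depth 2)
After 'push -6': stack = [15, 0, -6] (depth 3)
After 'over': stack = [15, 0, -6, 0] (depth 4)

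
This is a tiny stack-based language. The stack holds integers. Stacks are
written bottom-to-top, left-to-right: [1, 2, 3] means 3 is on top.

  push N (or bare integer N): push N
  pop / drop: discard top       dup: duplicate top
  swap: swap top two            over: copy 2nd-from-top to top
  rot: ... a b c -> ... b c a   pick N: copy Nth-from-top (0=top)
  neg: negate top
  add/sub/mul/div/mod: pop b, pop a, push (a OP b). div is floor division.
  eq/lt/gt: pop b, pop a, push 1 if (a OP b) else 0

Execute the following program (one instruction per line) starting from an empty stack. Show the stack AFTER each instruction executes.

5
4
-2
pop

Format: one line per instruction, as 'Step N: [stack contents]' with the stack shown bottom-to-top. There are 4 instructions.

Step 1: [5]
Step 2: [5, 4]
Step 3: [5, 4, -2]
Step 4: [5, 4]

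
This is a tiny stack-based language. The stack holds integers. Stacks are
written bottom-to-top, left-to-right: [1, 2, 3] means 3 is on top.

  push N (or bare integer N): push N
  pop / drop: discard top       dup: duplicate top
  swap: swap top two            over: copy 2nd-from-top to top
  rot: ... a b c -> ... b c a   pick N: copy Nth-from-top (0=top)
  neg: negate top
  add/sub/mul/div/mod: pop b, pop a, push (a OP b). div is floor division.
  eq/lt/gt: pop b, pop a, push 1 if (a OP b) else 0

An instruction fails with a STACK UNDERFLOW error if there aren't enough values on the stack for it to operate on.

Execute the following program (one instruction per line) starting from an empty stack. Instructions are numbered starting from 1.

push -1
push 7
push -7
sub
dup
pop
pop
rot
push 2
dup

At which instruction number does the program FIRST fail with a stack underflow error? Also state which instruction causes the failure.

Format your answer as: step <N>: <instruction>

Answer: step 8: rot

Derivation:
Step 1 ('push -1'): stack = [-1], depth = 1
Step 2 ('push 7'): stack = [-1, 7], depth = 2
Step 3 ('push -7'): stack = [-1, 7, -7], depth = 3
Step 4 ('sub'): stack = [-1, 14], depth = 2
Step 5 ('dup'): stack = [-1, 14, 14], depth = 3
Step 6 ('pop'): stack = [-1, 14], depth = 2
Step 7 ('pop'): stack = [-1], depth = 1
Step 8 ('rot'): needs 3 value(s) but depth is 1 — STACK UNDERFLOW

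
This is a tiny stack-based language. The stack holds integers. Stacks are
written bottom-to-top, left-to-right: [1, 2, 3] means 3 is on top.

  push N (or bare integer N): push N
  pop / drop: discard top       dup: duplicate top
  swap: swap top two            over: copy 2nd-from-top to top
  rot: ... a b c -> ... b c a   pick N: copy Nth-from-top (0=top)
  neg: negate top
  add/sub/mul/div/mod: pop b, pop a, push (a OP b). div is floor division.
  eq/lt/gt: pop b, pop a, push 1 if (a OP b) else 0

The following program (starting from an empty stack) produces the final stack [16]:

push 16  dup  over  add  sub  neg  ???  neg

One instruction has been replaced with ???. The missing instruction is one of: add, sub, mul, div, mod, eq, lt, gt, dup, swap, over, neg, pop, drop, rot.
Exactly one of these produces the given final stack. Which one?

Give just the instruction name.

Answer: neg

Derivation:
Stack before ???: [16]
Stack after ???:  [-16]
The instruction that transforms [16] -> [-16] is: neg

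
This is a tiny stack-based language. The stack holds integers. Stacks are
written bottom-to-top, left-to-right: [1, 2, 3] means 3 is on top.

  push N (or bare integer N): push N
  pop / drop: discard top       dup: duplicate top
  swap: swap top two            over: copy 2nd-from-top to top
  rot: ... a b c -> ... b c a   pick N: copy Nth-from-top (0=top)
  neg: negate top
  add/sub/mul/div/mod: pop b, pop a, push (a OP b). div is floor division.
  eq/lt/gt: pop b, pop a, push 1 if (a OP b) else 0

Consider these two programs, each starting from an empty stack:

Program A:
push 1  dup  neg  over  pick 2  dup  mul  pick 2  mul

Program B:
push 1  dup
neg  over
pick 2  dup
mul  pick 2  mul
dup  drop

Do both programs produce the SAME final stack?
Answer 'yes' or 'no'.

Program A trace:
  After 'push 1': [1]
  After 'dup': [1, 1]
  After 'neg': [1, -1]
  After 'over': [1, -1, 1]
  After 'pick 2': [1, -1, 1, 1]
  After 'dup': [1, -1, 1, 1, 1]
  After 'mul': [1, -1, 1, 1]
  After 'pick 2': [1, -1, 1, 1, -1]
  After 'mul': [1, -1, 1, -1]
Program A final stack: [1, -1, 1, -1]

Program B trace:
  After 'push 1': [1]
  After 'dup': [1, 1]
  After 'neg': [1, -1]
  After 'over': [1, -1, 1]
  After 'pick 2': [1, -1, 1, 1]
  After 'dup': [1, -1, 1, 1, 1]
  After 'mul': [1, -1, 1, 1]
  After 'pick 2': [1, -1, 1, 1, -1]
  After 'mul': [1, -1, 1, -1]
  After 'dup': [1, -1, 1, -1, -1]
  After 'drop': [1, -1, 1, -1]
Program B final stack: [1, -1, 1, -1]
Same: yes

Answer: yes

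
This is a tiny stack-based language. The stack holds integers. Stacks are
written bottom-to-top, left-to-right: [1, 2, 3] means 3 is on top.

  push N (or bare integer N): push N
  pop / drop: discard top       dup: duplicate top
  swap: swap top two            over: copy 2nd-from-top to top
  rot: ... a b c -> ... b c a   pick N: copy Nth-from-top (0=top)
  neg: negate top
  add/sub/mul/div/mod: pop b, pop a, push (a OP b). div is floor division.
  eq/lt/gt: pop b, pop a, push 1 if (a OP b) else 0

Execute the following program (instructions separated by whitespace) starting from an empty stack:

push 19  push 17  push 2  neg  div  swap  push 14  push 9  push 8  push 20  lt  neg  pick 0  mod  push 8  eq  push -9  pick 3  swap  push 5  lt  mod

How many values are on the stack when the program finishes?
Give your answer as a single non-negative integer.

After 'push 19': stack = [19] (depth 1)
After 'push 17': stack = [19, 17] (depth 2)
After 'push 2': stack = [19, 17, 2] (depth 3)
After 'neg': stack = [19, 17, -2] (depth 3)
After 'div': stack = [19, -9] (depth 2)
After 'swap': stack = [-9, 19] (depth 2)
After 'push 14': stack = [-9, 19, 14] (depth 3)
After 'push 9': stack = [-9, 19, 14, 9] (depth 4)
After 'push 8': stack = [-9, 19, 14, 9, 8] (depth 5)
After 'push 20': stack = [-9, 19, 14, 9, 8, 20] (depth 6)
  ...
After 'pick 0': stack = [-9, 19, 14, 9, -1, -1] (depth 6)
After 'mod': stack = [-9, 19, 14, 9, 0] (depth 5)
After 'push 8': stack = [-9, 19, 14, 9, 0, 8] (depth 6)
After 'eq': stack = [-9, 19, 14, 9, 0] (depth 5)
After 'push -9': stack = [-9, 19, 14, 9, 0, -9] (depth 6)
After 'pick 3': stack = [-9, 19, 14, 9, 0, -9, 14] (depth 7)
After 'swap': stack = [-9, 19, 14, 9, 0, 14, -9] (depth 7)
After 'push 5': stack = [-9, 19, 14, 9, 0, 14, -9, 5] (depth 8)
After 'lt': stack = [-9, 19, 14, 9, 0, 14, 1] (depth 7)
After 'mod': stack = [-9, 19, 14, 9, 0, 0] (depth 6)

Answer: 6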